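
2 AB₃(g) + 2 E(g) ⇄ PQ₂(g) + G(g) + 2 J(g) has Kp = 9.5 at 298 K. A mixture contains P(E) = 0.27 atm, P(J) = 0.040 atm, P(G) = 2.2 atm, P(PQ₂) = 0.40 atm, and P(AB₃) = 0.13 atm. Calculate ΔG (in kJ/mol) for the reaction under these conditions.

ΔG = -5.25 kJ/mol

Qp = P(PQ₂)·P(G)·P(J)² / (P(AB₃)²·P(E)²) = (0.40)·(2.2)·(0.040)² / ((0.13)²·(0.27)²) = 1.14
ΔG = RT ln(Qp/Kp) = (8.314 J mol⁻¹ K⁻¹)(298 K) × ln(1.14/9.5)
   = (2.478 kJ/mol)(-2.120) = -5.25 kJ/mol
ΔG < 0, so the forward reaction is spontaneous (proceeds forward).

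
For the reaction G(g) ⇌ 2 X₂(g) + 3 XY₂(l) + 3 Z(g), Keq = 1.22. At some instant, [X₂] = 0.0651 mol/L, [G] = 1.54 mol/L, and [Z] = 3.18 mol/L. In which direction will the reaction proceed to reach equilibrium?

to the right

(XY₂ is a pure liquid — omitted from Q.)
Q = [X₂]²·[Z]³ / [G] = (0.0651)²·(3.18)³ / (1.54) = 0.0885
Q = 0.0885 < Keq = 1.22, so the forward reaction proceeds.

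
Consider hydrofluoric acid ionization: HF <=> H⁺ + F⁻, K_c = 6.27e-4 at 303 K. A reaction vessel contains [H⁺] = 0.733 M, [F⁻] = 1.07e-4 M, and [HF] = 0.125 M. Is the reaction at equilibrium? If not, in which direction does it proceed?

Q_c = [H⁺]·[F⁻] / [HF] = (0.733)·(1.07e-4) / (0.125) = 6.27e-4
Q_c = 6.27e-4 = K_c, so the system is already at equilibrium.

no net change (already at equilibrium)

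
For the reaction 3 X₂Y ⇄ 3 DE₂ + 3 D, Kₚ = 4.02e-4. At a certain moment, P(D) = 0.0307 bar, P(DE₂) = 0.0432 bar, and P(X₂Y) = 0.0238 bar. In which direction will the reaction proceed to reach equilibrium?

to the right

Qₚ = P(DE₂)³·P(D)³ / P(X₂Y)³ = (0.0432)³·(0.0307)³ / (0.0238)³ = 1.73e-4
Qₚ = 1.73e-4 < Kₚ = 4.02e-4, so the forward reaction proceeds.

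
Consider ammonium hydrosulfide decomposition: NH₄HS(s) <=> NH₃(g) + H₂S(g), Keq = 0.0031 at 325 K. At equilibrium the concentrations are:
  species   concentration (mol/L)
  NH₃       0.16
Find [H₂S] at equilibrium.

[H₂S] = 0.019 mol/L

(NH₄HS is a pure solid — omitted from Keq.)
At equilibrium, Keq = [NH₃]·[H₂S] = 0.0031.
(0.16)·([H₂S]) = 0.0031
[H₂S] = 0.0194 = 0.019 mol/L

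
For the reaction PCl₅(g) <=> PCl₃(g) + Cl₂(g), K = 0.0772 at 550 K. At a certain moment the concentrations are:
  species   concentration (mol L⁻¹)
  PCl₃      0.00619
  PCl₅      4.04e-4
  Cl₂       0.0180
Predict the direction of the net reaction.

Q = [PCl₃]·[Cl₂] / [PCl₅] = (0.00619)·(0.0180) / (4.04e-4) = 0.276
Q = 0.276 > K = 0.0772, so the reverse reaction proceeds.

in the reverse direction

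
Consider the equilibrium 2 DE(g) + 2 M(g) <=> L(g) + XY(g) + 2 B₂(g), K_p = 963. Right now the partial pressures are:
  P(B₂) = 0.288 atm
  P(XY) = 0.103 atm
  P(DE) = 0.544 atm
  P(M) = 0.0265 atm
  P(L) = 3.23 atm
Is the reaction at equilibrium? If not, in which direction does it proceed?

toward products

Q_p = P(L)·P(XY)·P(B₂)² / (P(DE)²·P(M)²) = (3.23)·(0.103)·(0.288)² / ((0.544)²·(0.0265)²) = 133
Q_p = 133 < K_p = 963, so the forward reaction proceeds.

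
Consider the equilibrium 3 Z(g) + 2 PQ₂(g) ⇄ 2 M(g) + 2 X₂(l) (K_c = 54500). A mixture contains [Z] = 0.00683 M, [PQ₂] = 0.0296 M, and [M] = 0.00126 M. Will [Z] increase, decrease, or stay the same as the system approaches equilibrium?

decrease

(X₂ is a pure liquid — omitted from Q_c.)
Q_c = [M]² / ([Z]³·[PQ₂]²) = (0.00126)² / ((0.00683)³·(0.0296)²) = 5690
Q_c = 5690 < K_c = 54500: net forward reaction.
Z is a reactant, so it decreases.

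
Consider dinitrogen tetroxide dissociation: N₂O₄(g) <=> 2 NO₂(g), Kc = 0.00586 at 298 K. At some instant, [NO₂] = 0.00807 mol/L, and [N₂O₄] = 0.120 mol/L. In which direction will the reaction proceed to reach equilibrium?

to the right

Qc = [NO₂]² / [N₂O₄] = (0.00807)² / (0.120) = 5.43×10⁻⁴
Qc = 5.43×10⁻⁴ < Kc = 0.00586, so the forward reaction proceeds.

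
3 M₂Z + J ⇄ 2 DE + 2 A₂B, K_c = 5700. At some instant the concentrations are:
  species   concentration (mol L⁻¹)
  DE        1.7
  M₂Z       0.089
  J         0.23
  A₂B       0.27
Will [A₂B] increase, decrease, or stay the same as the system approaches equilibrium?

Q_c = [DE]²·[A₂B]² / ([M₂Z]³·[J]) = (1.7)²·(0.27)² / ((0.089)³·(0.23)) = 1300
Q_c = 1300 < K_c = 5700: net forward reaction.
A₂B is a product, so it increases.

increase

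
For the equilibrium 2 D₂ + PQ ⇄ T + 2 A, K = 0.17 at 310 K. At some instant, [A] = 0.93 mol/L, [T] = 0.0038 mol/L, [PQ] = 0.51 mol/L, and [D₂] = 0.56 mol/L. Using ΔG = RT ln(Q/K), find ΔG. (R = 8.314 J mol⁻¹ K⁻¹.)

Q = [T]·[A]² / ([D₂]²·[PQ]) = (0.0038)·(0.93)² / ((0.56)²·(0.51)) = 0.0205
ΔG = RT ln(Q/K) = (8.314 J mol⁻¹ K⁻¹)(310 K) × ln(0.0205/0.17)
   = (2.577 kJ/mol)(-2.115) = -5.45 kJ/mol
ΔG < 0, so the forward reaction is spontaneous (proceeds forward).

ΔG = -5.45 kJ/mol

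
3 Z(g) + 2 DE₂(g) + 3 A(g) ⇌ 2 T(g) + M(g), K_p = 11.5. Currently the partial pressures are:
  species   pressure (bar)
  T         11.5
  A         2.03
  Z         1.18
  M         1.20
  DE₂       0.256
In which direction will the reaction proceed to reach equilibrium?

reverse (toward reactants)

Q_p = P(T)²·P(M) / (P(Z)³·P(DE₂)²·P(A)³) = (11.5)²·(1.20) / ((1.18)³·(0.256)²·(2.03)³) = 176
Q_p = 176 > K_p = 11.5, so the reverse reaction proceeds.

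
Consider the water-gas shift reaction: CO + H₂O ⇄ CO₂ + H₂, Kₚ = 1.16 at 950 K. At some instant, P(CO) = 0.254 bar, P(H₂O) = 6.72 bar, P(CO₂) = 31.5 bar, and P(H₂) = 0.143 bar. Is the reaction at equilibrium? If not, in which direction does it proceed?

Qₚ = P(CO₂)·P(H₂) / (P(CO)·P(H₂O)) = (31.5)·(0.143) / ((0.254)·(6.72)) = 2.64
Qₚ = 2.64 > Kₚ = 1.16, so the reverse reaction proceeds.

to the left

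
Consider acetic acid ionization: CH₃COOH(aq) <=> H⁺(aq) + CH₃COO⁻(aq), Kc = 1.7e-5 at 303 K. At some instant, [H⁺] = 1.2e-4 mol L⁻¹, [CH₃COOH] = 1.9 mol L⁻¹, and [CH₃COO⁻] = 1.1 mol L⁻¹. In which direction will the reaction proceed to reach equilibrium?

Qc = [H⁺]·[CH₃COO⁻] / [CH₃COOH] = (1.2e-4)·(1.1) / (1.9) = 6.9e-5
Qc = 6.9e-5 > Kc = 1.7e-5, so the reverse reaction proceeds.

reverse (toward reactants)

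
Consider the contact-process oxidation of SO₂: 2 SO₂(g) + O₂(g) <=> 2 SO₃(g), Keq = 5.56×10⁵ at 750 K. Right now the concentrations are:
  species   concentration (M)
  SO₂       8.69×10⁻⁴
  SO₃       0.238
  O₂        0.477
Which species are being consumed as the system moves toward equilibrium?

SO₂, O₂ (reactants)

Q = [SO₃]² / ([SO₂]²·[O₂]) = (0.238)² / ((8.69×10⁻⁴)²·(0.477)) = 1.57×10⁵
Q = 1.57×10⁵ < Keq = 5.56×10⁵: net forward reaction.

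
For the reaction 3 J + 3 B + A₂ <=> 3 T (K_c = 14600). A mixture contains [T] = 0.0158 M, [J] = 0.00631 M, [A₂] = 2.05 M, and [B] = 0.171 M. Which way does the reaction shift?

Q_c = [T]³ / ([J]³·[B]³·[A₂]) = (0.0158)³ / ((0.00631)³·(0.171)³·(2.05)) = 1530
Q_c = 1530 < K_c = 14600, so the forward reaction proceeds.

in the forward direction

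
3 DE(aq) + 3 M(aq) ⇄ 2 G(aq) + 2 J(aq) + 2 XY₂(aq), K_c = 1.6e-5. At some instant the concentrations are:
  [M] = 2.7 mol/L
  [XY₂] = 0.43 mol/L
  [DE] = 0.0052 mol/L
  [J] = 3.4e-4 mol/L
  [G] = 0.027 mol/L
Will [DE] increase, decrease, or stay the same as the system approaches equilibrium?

decrease

Q_c = [G]²·[J]²·[XY₂]² / ([DE]³·[M]³) = (0.027)²·(3.4e-4)²·(0.43)² / ((0.0052)³·(2.7)³) = 5.6e-6
Q_c = 5.6e-6 < K_c = 1.6e-5: net forward reaction.
DE is a reactant, so it decreases.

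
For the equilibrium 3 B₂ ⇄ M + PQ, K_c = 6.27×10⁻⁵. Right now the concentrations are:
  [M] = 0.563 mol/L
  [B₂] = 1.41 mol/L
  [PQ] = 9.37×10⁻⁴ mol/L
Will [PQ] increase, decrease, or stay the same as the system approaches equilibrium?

decrease

Q_c = [M]·[PQ] / [B₂]³ = (0.563)·(9.37×10⁻⁴) / (1.41)³ = 1.88×10⁻⁴
Q_c = 1.88×10⁻⁴ > K_c = 6.27×10⁻⁵: net reverse reaction.
PQ is a product, so it decreases.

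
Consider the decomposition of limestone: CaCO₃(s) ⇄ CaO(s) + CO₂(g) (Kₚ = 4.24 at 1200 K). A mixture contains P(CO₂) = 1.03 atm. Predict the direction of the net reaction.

(CaCO₃, CaO are pure solids — omitted from Qₚ.)
Qₚ = P(CO₂) = 1.03
Qₚ = 1.03 < Kₚ = 4.24, so the forward reaction proceeds.

in the forward direction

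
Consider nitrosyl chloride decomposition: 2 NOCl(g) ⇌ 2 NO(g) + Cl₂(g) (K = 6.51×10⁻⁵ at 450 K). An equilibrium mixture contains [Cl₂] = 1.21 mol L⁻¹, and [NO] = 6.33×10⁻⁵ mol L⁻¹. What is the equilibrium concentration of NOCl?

At equilibrium, K = [NO]²·[Cl₂] / [NOCl]² = 6.51×10⁻⁵.
(6.33×10⁻⁵)²·(1.21) / ([NOCl])² = 6.51×10⁻⁵
[NOCl]² = 7.45×10⁻⁵ ⇒ [NOCl] = 0.00863 mol L⁻¹

[NOCl] = 0.00863 mol L⁻¹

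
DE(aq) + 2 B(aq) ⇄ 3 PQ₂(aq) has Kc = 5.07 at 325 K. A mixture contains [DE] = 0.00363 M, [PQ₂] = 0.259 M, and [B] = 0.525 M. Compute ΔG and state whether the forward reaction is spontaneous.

ΔG = 3.33 kJ/mol; the forward reaction is non-spontaneous

Qc = [PQ₂]³ / ([DE]·[B]²) = (0.259)³ / ((0.00363)·(0.525)²) = 17.4
ΔG = RT ln(Qc/Kc) = (8.314 J mol⁻¹ K⁻¹)(325 K) × ln(17.4/5.07)
   = (2.702 kJ/mol)(1.233) = 3.33 kJ/mol
ΔG > 0, so the forward reaction is non-spontaneous (proceeds in reverse).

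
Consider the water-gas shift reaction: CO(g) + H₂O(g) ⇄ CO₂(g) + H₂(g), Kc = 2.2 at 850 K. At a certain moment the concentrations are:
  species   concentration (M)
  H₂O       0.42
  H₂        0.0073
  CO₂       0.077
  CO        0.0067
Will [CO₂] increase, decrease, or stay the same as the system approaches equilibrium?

Qc = [CO₂]·[H₂] / ([CO]·[H₂O]) = (0.077)·(0.0073) / ((0.0067)·(0.42)) = 0.20
Qc = 0.20 < Kc = 2.2: net forward reaction.
CO₂ is a product, so it increases.

increase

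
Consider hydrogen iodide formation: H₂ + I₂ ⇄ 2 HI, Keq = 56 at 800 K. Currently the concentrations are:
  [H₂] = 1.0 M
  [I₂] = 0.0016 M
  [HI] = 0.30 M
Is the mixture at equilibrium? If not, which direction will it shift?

yes, at equilibrium

Q = [HI]² / ([H₂]·[I₂]) = (0.30)² / ((1.0)·(0.0016)) = 56
Q = 56 = Keq; the system is at equilibrium.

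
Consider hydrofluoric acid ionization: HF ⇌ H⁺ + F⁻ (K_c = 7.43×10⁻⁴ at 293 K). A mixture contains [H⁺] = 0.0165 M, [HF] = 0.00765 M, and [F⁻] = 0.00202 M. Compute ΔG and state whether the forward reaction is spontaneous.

Q_c = [H⁺]·[F⁻] / [HF] = (0.0165)·(0.00202) / (0.00765) = 0.00436
ΔG = RT ln(Q_c/K_c) = (8.314 J mol⁻¹ K⁻¹)(293 K) × ln(0.00436/7.43×10⁻⁴)
   = (2.436 kJ/mol)(1.770) = 4.31 kJ/mol
ΔG > 0, so the forward reaction is non-spontaneous (proceeds in reverse).

ΔG = 4.31 kJ/mol; the forward reaction is non-spontaneous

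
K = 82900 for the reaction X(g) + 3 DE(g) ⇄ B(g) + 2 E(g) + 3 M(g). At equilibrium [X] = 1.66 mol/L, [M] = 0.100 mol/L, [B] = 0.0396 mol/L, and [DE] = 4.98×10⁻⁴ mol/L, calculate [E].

[E] = 0.655 mol/L

At equilibrium, K = [B]·[E]²·[M]³ / ([X]·[DE]³) = 82900.
(0.0396)·([E])²·(0.100)³ / ((1.66)·(4.98×10⁻⁴)³) = 82900
[E]² = 0.429 ⇒ [E] = 0.655 mol/L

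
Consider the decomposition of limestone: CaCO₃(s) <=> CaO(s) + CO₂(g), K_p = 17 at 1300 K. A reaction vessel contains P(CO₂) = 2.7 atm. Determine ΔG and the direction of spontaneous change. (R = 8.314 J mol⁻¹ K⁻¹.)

(CaCO₃, CaO are pure solids — omitted from Q_p.)
Q_p = P(CO₂) = 2.70
ΔG = RT ln(Q_p/K_p) = (8.314 J mol⁻¹ K⁻¹)(1300 K) × ln(2.70/17)
   = (10.81 kJ/mol)(-1.840) = -19.9 kJ/mol
ΔG < 0, so the forward reaction is spontaneous (proceeds forward).

ΔG = -19.9 kJ/mol; the forward reaction is spontaneous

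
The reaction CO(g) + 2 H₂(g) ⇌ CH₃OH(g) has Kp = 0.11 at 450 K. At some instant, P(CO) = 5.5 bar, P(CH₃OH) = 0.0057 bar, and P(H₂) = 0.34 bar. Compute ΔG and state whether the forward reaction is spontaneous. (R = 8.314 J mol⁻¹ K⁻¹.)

Qp = P(CH₃OH) / (P(CO)·P(H₂)²) = (0.0057) / ((5.5)·(0.34)²) = 0.00897
ΔG = RT ln(Qp/Kp) = (8.314 J mol⁻¹ K⁻¹)(450 K) × ln(0.00897/0.11)
   = (3.741 kJ/mol)(-2.507) = -9.38 kJ/mol
ΔG < 0, so the forward reaction is spontaneous (proceeds forward).

ΔG = -9.38 kJ/mol; the forward reaction is spontaneous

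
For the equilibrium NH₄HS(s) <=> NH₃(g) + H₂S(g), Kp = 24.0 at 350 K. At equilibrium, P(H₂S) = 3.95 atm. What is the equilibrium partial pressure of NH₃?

(NH₄HS is a pure solid — omitted from Kp.)
At equilibrium, Kp = P(NH₃)·P(H₂S) = 24.0.
(P(NH₃))·(3.95) = 24.0
P(NH₃) = 6.08 atm

P(NH₃) = 6.08 atm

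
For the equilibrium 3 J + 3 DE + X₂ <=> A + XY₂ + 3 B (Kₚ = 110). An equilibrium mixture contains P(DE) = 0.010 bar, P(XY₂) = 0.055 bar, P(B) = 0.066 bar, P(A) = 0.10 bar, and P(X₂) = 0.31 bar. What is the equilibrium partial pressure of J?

P(J) = 0.36 bar

At equilibrium, Kₚ = P(A)·P(XY₂)·P(B)³ / (P(J)³·P(DE)³·P(X₂)) = 110.
(0.10)·(0.055)·(0.066)³ / ((P(J))³·(0.010)³·(0.31)) = 110
P(J)³ = 0.0464 ⇒ P(J) = 0.36 bar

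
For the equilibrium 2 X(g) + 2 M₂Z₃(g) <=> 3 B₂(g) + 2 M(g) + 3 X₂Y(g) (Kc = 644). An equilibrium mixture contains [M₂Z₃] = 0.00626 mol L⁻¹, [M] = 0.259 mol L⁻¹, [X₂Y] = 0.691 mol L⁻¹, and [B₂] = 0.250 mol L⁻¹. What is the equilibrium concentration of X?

[X] = 0.117 mol L⁻¹

At equilibrium, Kc = [B₂]³·[M]²·[X₂Y]³ / ([X]²·[M₂Z₃]²) = 644.
(0.250)³·(0.259)²·(0.691)³ / (([X])²·(0.00626)²) = 644
[X]² = 0.0137 ⇒ [X] = 0.117 mol L⁻¹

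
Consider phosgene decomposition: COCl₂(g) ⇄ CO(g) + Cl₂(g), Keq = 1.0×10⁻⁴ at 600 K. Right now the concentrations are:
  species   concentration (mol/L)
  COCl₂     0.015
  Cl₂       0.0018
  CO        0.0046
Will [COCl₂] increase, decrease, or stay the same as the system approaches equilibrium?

Q = [CO]·[Cl₂] / [COCl₂] = (0.0046)·(0.0018) / (0.015) = 5.5×10⁻⁴
Q = 5.5×10⁻⁴ > Keq = 1.0×10⁻⁴: net reverse reaction.
COCl₂ is a reactant, so it increases.

increase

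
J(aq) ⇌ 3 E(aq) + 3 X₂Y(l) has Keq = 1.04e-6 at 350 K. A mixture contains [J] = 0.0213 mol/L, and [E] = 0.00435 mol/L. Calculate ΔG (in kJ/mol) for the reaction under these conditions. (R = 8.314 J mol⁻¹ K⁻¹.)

(X₂Y is a pure liquid — omitted from Q.)
Q = [E]³ / [J] = (0.00435)³ / (0.0213) = 3.86e-6
ΔG = RT ln(Q/Keq) = (8.314 J mol⁻¹ K⁻¹)(350 K) × ln(3.86e-6/1.04e-6)
   = (2.910 kJ/mol)(1.311) = 3.82 kJ/mol
ΔG > 0, so the forward reaction is non-spontaneous (proceeds in reverse).

ΔG = 3.82 kJ/mol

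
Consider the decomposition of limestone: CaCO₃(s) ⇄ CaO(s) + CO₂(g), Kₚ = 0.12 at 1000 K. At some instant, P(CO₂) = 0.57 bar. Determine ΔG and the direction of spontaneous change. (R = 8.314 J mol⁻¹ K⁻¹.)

(CaCO₃, CaO are pure solids — omitted from Qₚ.)
Qₚ = P(CO₂) = 0.570
ΔG = RT ln(Qₚ/Kₚ) = (8.314 J mol⁻¹ K⁻¹)(1000 K) × ln(0.570/0.12)
   = (8.314 kJ/mol)(1.558) = 13.0 kJ/mol
ΔG > 0, so the forward reaction is non-spontaneous (proceeds in reverse).

ΔG = 13.0 kJ/mol; the forward reaction is non-spontaneous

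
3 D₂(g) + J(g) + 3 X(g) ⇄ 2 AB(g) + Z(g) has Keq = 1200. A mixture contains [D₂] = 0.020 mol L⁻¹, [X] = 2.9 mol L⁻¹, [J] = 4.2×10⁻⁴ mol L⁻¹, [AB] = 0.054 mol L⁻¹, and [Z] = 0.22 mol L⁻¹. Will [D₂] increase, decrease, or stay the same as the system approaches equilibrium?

Q = [AB]²·[Z] / ([D₂]³·[J]·[X]³) = (0.054)²·(0.22) / ((0.020)³·(4.2×10⁻⁴)·(2.9)³) = 7800
Q = 7800 > Keq = 1200: net reverse reaction.
D₂ is a reactant, so it increases.

increase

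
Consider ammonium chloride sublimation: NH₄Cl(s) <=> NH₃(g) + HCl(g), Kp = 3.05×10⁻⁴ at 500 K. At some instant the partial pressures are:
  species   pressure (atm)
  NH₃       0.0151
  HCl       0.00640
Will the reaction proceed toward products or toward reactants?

(NH₄Cl is a pure solid — omitted from Qp.)
Qp = P(NH₃)·P(HCl) = (0.0151)·(0.00640) = 9.66×10⁻⁵
Qp = 9.66×10⁻⁵ < Kp = 3.05×10⁻⁴, so the forward reaction proceeds.

in the forward direction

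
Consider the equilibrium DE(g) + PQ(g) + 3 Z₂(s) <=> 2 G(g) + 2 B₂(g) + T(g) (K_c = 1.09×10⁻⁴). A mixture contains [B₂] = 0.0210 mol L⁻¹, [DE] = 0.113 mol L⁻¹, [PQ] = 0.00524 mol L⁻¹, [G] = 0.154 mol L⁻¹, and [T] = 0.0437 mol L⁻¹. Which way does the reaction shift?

in the reverse direction

(Z₂ is a pure solid — omitted from Q_c.)
Q_c = [G]²·[B₂]²·[T] / ([DE]·[PQ]) = (0.154)²·(0.0210)²·(0.0437) / ((0.113)·(0.00524)) = 7.72×10⁻⁴
Q_c = 7.72×10⁻⁴ > K_c = 1.09×10⁻⁴, so the reverse reaction proceeds.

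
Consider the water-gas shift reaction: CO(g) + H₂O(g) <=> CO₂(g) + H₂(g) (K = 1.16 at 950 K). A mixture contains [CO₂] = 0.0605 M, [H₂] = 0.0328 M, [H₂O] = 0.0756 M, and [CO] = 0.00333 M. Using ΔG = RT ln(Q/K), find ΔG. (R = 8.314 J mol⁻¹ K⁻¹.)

ΔG = 15.1 kJ/mol

Q = [CO₂]·[H₂] / ([CO]·[H₂O]) = (0.0605)·(0.0328) / ((0.00333)·(0.0756)) = 7.88
ΔG = RT ln(Q/K) = (8.314 J mol⁻¹ K⁻¹)(950 K) × ln(7.88/1.16)
   = (7.898 kJ/mol)(1.916) = 15.1 kJ/mol
ΔG > 0, so the forward reaction is non-spontaneous (proceeds in reverse).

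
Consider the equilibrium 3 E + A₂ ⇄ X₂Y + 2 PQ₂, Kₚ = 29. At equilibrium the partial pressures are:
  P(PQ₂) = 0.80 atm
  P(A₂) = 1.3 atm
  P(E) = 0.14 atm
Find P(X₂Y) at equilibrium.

P(X₂Y) = 0.16 atm

At equilibrium, Kₚ = P(X₂Y)·P(PQ₂)² / (P(E)³·P(A₂)) = 29.
(P(X₂Y))·(0.80)² / ((0.14)³·(1.3)) = 29
P(X₂Y) = 0.162 = 0.16 atm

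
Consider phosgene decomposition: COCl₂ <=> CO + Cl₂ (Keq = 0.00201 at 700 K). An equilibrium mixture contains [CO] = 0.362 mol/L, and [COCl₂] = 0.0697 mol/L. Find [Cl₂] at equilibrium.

At equilibrium, Keq = [CO]·[Cl₂] / [COCl₂] = 0.00201.
(0.362)·([Cl₂]) / (0.0697) = 0.00201
[Cl₂] = 3.87×10⁻⁴ mol/L

[Cl₂] = 3.87×10⁻⁴ mol/L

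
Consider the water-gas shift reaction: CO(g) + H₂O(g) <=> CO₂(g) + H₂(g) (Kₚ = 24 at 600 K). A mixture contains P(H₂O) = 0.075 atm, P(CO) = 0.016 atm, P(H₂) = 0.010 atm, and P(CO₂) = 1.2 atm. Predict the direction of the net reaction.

forward (toward products)

Qₚ = P(CO₂)·P(H₂) / (P(CO)·P(H₂O)) = (1.2)·(0.010) / ((0.016)·(0.075)) = 10
Qₚ = 10 < Kₚ = 24, so the forward reaction proceeds.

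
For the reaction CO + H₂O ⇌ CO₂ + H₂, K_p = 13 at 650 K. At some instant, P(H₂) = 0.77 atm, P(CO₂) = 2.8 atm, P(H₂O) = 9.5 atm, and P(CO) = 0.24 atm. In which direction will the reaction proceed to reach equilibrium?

forward (toward products)

Q_p = P(CO₂)·P(H₂) / (P(CO)·P(H₂O)) = (2.8)·(0.77) / ((0.24)·(9.5)) = 0.95
Q_p = 0.95 < K_p = 13, so the forward reaction proceeds.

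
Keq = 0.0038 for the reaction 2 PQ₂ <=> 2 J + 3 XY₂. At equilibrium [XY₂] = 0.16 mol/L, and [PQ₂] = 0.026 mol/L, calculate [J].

[J] = 0.025 mol/L

At equilibrium, Keq = [J]²·[XY₂]³ / [PQ₂]² = 0.0038.
([J])²·(0.16)³ / (0.026)² = 0.0038
[J]² = 6.27×10⁻⁴ ⇒ [J] = 0.025 mol/L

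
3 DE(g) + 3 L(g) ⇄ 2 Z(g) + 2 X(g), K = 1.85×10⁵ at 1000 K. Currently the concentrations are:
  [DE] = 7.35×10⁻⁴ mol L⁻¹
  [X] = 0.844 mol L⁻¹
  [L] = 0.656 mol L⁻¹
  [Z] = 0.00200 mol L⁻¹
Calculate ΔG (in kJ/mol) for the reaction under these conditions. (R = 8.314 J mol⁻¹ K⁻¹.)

ΔG = -16.5 kJ/mol

Q = [Z]²·[X]² / ([DE]³·[L]³) = (0.00200)²·(0.844)² / ((7.35×10⁻⁴)³·(0.656)³) = 25400
ΔG = RT ln(Q/K) = (8.314 J mol⁻¹ K⁻¹)(1000 K) × ln(25400/1.85×10⁵)
   = (8.314 kJ/mol)(-1.986) = -16.5 kJ/mol
ΔG < 0, so the forward reaction is spontaneous (proceeds forward).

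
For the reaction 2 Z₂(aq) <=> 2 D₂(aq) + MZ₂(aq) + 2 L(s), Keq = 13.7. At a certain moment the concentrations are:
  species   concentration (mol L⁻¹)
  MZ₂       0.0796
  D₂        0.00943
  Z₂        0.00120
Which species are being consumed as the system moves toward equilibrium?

(L is a pure solid — omitted from Q.)
Q = [D₂]²·[MZ₂] / [Z₂]² = (0.00943)²·(0.0796) / (0.00120)² = 4.92
Q = 4.92 < Keq = 13.7: net forward reaction.

Z₂ (reactants)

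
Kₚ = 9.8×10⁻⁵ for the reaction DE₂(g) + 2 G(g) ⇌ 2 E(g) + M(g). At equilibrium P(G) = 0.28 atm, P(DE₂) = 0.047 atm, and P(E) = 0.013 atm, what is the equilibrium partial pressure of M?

At equilibrium, Kₚ = P(E)²·P(M) / (P(DE₂)·P(G)²) = 9.8×10⁻⁵.
(0.013)²·(P(M)) / ((0.047)·(0.28)²) = 9.8×10⁻⁵
P(M) = 0.00214 = 0.0021 atm

P(M) = 0.0021 atm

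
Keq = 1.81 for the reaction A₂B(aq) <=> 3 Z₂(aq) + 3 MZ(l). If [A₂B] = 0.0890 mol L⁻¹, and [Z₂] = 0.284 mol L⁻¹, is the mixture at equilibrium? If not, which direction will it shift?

(MZ is a pure liquid — omitted from Q.)
Q = [Z₂]³ / [A₂B] = (0.284)³ / (0.0890) = 0.257
Q = 0.257 < Keq = 1.81: net forward reaction.

no; Q < K, reaction proceeds forward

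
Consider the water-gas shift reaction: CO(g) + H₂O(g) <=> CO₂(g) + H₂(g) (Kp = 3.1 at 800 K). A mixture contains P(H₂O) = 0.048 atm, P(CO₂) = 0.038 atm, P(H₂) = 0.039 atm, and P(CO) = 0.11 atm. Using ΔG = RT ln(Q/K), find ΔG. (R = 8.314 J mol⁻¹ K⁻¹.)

ΔG = -16.0 kJ/mol

Qp = P(CO₂)·P(H₂) / (P(CO)·P(H₂O)) = (0.038)·(0.039) / ((0.11)·(0.048)) = 0.281
ΔG = RT ln(Qp/Kp) = (8.314 J mol⁻¹ K⁻¹)(800 K) × ln(0.281/3.1)
   = (6.651 kJ/mol)(-2.401) = -16.0 kJ/mol
ΔG < 0, so the forward reaction is spontaneous (proceeds forward).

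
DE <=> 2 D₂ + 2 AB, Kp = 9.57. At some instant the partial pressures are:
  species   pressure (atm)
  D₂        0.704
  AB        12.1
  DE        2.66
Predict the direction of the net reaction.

Qp = P(D₂)²·P(AB)² / P(DE) = (0.704)²·(12.1)² / (2.66) = 27.3
Qp = 27.3 > Kp = 9.57, so the reverse reaction proceeds.

to the left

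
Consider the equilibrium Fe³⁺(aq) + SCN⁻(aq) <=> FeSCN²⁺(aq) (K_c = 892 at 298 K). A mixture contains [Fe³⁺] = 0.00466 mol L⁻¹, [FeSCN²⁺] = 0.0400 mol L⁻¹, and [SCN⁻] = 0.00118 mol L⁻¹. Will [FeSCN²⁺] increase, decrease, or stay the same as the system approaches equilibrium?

decrease

Q_c = [FeSCN²⁺] / ([Fe³⁺]·[SCN⁻]) = (0.0400) / ((0.00466)·(0.00118)) = 7270
Q_c = 7270 > K_c = 892: net reverse reaction.
FeSCN²⁺ is a product, so it decreases.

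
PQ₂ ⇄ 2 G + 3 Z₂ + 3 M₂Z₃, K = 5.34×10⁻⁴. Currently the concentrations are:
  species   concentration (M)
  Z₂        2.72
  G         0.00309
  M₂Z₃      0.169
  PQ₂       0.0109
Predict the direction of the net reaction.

Q = [G]²·[Z₂]³·[M₂Z₃]³ / [PQ₂] = (0.00309)²·(2.72)³·(0.169)³ / (0.0109) = 8.51×10⁻⁵
Q = 8.51×10⁻⁵ < K = 5.34×10⁻⁴, so the forward reaction proceeds.

in the forward direction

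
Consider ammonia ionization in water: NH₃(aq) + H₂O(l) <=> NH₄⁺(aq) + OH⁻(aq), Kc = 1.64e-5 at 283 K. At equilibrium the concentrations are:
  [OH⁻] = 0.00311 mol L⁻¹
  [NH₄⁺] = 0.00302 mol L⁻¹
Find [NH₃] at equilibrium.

(H₂O is a pure liquid — omitted from Kc.)
At equilibrium, Kc = [NH₄⁺]·[OH⁻] / [NH₃] = 1.64e-5.
(0.00302)·(0.00311) / ([NH₃]) = 1.64e-5
[NH₃] = 0.573 mol L⁻¹

[NH₃] = 0.573 mol L⁻¹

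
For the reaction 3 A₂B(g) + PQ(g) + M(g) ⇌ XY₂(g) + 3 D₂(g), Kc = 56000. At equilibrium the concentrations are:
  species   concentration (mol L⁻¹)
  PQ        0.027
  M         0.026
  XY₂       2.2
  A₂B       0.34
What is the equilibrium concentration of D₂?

At equilibrium, Kc = [XY₂]·[D₂]³ / ([A₂B]³·[PQ]·[M]) = 56000.
(2.2)·([D₂])³ / ((0.34)³·(0.027)·(0.026)) = 56000
[D₂]³ = 0.702 ⇒ [D₂] = 0.89 mol L⁻¹

[D₂] = 0.89 mol L⁻¹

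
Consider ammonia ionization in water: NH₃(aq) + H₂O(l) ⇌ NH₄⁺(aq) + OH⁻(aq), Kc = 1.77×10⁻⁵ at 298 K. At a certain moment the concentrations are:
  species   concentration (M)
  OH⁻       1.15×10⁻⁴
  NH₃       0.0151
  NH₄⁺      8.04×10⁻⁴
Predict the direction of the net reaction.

(H₂O is a pure liquid — omitted from Qc.)
Qc = [NH₄⁺]·[OH⁻] / [NH₃] = (8.04×10⁻⁴)·(1.15×10⁻⁴) / (0.0151) = 6.12×10⁻⁶
Qc = 6.12×10⁻⁶ < Kc = 1.77×10⁻⁵, so the forward reaction proceeds.

to the right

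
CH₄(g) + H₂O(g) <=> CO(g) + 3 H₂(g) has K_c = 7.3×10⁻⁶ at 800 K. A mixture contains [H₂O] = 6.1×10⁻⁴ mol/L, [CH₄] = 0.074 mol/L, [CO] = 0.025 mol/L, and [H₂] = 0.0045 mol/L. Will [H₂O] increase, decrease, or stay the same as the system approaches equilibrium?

Q_c = [CO]·[H₂]³ / ([CH₄]·[H₂O]) = (0.025)·(0.0045)³ / ((0.074)·(6.1×10⁻⁴)) = 5.0×10⁻⁵
Q_c = 5.0×10⁻⁵ > K_c = 7.3×10⁻⁶: net reverse reaction.
H₂O is a reactant, so it increases.

increase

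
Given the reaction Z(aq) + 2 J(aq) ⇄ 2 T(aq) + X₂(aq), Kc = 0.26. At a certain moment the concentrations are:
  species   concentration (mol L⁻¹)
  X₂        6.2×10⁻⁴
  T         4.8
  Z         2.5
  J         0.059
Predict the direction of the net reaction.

Qc = [T]²·[X₂] / ([Z]·[J]²) = (4.8)²·(6.2×10⁻⁴) / ((2.5)·(0.059)²) = 1.6
Qc = 1.6 > Kc = 0.26, so the reverse reaction proceeds.

reverse (toward reactants)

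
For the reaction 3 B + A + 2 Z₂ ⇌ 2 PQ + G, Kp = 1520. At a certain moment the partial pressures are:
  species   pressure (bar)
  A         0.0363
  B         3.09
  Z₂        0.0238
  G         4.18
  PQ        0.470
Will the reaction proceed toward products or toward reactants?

Qp = P(PQ)²·P(G) / (P(B)³·P(A)·P(Z₂)²) = (0.470)²·(4.18) / ((3.09)³·(0.0363)·(0.0238)²) = 1520
Qp = 1520 = Kp, so the system is already at equilibrium.

at equilibrium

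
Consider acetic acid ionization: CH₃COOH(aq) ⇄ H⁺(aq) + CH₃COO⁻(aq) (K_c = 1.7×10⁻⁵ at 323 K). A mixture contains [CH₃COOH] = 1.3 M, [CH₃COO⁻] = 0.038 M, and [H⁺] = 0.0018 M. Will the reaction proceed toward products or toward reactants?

to the left

Q_c = [H⁺]·[CH₃COO⁻] / [CH₃COOH] = (0.0018)·(0.038) / (1.3) = 5.3×10⁻⁵
Q_c = 5.3×10⁻⁵ > K_c = 1.7×10⁻⁵, so the reverse reaction proceeds.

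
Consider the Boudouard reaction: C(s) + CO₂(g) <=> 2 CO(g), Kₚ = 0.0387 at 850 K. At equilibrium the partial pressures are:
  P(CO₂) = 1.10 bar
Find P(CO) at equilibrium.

P(CO) = 0.206 bar

(C is a pure solid — omitted from Kₚ.)
At equilibrium, Kₚ = P(CO)² / P(CO₂) = 0.0387.
(P(CO))² / (1.10) = 0.0387
P(CO)² = 0.0426 ⇒ P(CO) = 0.206 bar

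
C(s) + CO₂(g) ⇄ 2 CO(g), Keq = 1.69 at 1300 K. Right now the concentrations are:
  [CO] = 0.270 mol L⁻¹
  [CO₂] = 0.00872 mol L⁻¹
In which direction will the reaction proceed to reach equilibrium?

toward reactants

(C is a pure solid — omitted from Q.)
Q = [CO]² / [CO₂] = (0.270)² / (0.00872) = 8.36
Q = 8.36 > Keq = 1.69, so the reverse reaction proceeds.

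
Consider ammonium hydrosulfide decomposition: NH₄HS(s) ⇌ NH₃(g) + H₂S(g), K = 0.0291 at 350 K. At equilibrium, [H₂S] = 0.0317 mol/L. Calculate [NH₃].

(NH₄HS is a pure solid — omitted from K.)
At equilibrium, K = [NH₃]·[H₂S] = 0.0291.
([NH₃])·(0.0317) = 0.0291
[NH₃] = 0.918 mol/L

[NH₃] = 0.918 mol/L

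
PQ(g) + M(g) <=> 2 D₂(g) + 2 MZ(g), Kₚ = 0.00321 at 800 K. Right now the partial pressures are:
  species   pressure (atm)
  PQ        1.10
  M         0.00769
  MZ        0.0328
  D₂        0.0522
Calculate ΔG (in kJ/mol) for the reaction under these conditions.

ΔG = -14.8 kJ/mol

Qₚ = P(D₂)²·P(MZ)² / (P(PQ)·P(M)) = (0.0522)²·(0.0328)² / ((1.10)·(0.00769)) = 3.47e-4
ΔG = RT ln(Qₚ/Kₚ) = (8.314 J mol⁻¹ K⁻¹)(800 K) × ln(3.47e-4/0.00321)
   = (6.651 kJ/mol)(-2.225) = -14.8 kJ/mol
ΔG < 0, so the forward reaction is spontaneous (proceeds forward).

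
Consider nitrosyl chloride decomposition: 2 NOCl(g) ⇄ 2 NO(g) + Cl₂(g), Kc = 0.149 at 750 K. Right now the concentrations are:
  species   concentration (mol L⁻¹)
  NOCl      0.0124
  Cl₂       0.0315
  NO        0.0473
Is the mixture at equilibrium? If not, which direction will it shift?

no; Q > K, reaction proceeds in reverse

Qc = [NO]²·[Cl₂] / [NOCl]² = (0.0473)²·(0.0315) / (0.0124)² = 0.458
Qc = 0.458 > Kc = 0.149: net reverse reaction.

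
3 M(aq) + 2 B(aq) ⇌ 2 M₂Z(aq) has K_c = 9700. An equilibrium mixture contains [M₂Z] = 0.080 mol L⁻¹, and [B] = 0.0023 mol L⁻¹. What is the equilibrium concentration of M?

At equilibrium, K_c = [M₂Z]² / ([M]³·[B]²) = 9700.
(0.080)² / (([M])³·(0.0023)²) = 9700
[M]³ = 0.125 ⇒ [M] = 0.50 mol L⁻¹

[M] = 0.50 mol L⁻¹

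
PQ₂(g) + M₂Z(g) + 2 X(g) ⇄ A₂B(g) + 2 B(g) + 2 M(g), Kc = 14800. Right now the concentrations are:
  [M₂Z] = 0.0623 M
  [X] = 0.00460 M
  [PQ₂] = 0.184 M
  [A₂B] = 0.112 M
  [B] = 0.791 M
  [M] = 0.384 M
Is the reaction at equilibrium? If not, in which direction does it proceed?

Qc = [A₂B]·[B]²·[M]² / ([PQ₂]·[M₂Z]·[X]²) = (0.112)·(0.791)²·(0.384)² / ((0.184)·(0.0623)·(0.00460)²) = 42600
Qc = 42600 > Kc = 14800, so the reverse reaction proceeds.

toward reactants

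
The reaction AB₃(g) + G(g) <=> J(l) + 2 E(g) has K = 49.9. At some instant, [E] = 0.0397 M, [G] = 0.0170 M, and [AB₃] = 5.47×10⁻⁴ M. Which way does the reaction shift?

(J is a pure liquid — omitted from Q.)
Q = [E]² / ([AB₃]·[G]) = (0.0397)² / ((5.47×10⁻⁴)·(0.0170)) = 169
Q = 169 > K = 49.9, so the reverse reaction proceeds.

toward reactants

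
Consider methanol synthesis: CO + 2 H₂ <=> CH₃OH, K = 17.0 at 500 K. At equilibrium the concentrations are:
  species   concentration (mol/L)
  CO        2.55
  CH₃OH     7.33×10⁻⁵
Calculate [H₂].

[H₂] = 0.00130 mol/L

At equilibrium, K = [CH₃OH] / ([CO]·[H₂]²) = 17.0.
(7.33×10⁻⁵) / ((2.55)·([H₂])²) = 17.0
[H₂]² = 1.69×10⁻⁶ ⇒ [H₂] = 0.00130 mol/L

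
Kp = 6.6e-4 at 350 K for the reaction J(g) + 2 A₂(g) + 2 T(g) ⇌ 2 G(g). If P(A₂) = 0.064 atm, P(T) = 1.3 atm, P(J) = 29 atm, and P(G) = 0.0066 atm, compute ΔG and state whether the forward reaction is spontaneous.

ΔG = -3.24 kJ/mol; the forward reaction is spontaneous

Qp = P(G)² / (P(J)·P(A₂)²·P(T)²) = (0.0066)² / ((29)·(0.064)²·(1.3)²) = 2.17e-4
ΔG = RT ln(Qp/Kp) = (8.314 J mol⁻¹ K⁻¹)(350 K) × ln(2.17e-4/6.6e-4)
   = (2.910 kJ/mol)(-1.112) = -3.24 kJ/mol
ΔG < 0, so the forward reaction is spontaneous (proceeds forward).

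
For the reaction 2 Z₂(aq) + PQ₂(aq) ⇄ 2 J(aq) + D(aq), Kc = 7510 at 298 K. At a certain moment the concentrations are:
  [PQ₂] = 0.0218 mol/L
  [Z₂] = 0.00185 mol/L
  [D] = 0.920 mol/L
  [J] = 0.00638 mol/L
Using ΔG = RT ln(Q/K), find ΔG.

ΔG = -6.70 kJ/mol

Qc = [J]²·[D] / ([Z₂]²·[PQ₂]) = (0.00638)²·(0.920) / ((0.00185)²·(0.0218)) = 502
ΔG = RT ln(Qc/Kc) = (8.314 J mol⁻¹ K⁻¹)(298 K) × ln(502/7510)
   = (2.478 kJ/mol)(-2.705) = -6.70 kJ/mol
ΔG < 0, so the forward reaction is spontaneous (proceeds forward).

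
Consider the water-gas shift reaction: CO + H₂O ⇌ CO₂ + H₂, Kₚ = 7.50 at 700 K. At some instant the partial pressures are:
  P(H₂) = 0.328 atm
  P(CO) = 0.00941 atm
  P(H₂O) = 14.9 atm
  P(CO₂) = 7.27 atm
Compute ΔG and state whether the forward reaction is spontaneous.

Qₚ = P(CO₂)·P(H₂) / (P(CO)·P(H₂O)) = (7.27)·(0.328) / ((0.00941)·(14.9)) = 17.0
ΔG = RT ln(Qₚ/Kₚ) = (8.314 J mol⁻¹ K⁻¹)(700 K) × ln(17.0/7.50)
   = (5.820 kJ/mol)(0.8183) = 4.76 kJ/mol
ΔG > 0, so the forward reaction is non-spontaneous (proceeds in reverse).

ΔG = 4.76 kJ/mol; the forward reaction is non-spontaneous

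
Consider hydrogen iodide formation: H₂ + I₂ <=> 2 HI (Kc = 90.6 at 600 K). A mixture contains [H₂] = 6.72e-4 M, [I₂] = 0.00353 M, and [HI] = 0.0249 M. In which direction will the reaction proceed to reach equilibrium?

Qc = [HI]² / ([H₂]·[I₂]) = (0.0249)² / ((6.72e-4)·(0.00353)) = 261
Qc = 261 > Kc = 90.6, so the reverse reaction proceeds.

to the left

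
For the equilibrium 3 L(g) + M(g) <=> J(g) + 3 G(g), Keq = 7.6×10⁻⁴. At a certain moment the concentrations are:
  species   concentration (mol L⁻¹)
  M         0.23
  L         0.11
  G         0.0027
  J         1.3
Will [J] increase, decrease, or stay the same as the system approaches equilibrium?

increase

Q = [J]·[G]³ / ([L]³·[M]) = (1.3)·(0.0027)³ / ((0.11)³·(0.23)) = 8.4×10⁻⁵
Q = 8.4×10⁻⁵ < Keq = 7.6×10⁻⁴: net forward reaction.
J is a product, so it increases.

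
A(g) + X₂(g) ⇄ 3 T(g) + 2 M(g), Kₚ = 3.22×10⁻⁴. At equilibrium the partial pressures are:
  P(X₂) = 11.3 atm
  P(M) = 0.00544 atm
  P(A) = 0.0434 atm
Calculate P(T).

At equilibrium, Kₚ = P(T)³·P(M)² / (P(A)·P(X₂)) = 3.22×10⁻⁴.
(P(T))³·(0.00544)² / ((0.0434)·(11.3)) = 3.22×10⁻⁴
P(T)³ = 5.34 ⇒ P(T) = 1.75 atm

P(T) = 1.75 atm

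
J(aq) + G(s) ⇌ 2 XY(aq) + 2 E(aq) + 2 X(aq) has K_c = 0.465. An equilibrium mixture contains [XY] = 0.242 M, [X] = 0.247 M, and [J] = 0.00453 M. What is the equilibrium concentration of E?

[E] = 0.768 M

(G is a pure solid — omitted from K_c.)
At equilibrium, K_c = [XY]²·[E]²·[X]² / [J] = 0.465.
(0.242)²·([E])²·(0.247)² / (0.00453) = 0.465
[E]² = 0.590 ⇒ [E] = 0.768 M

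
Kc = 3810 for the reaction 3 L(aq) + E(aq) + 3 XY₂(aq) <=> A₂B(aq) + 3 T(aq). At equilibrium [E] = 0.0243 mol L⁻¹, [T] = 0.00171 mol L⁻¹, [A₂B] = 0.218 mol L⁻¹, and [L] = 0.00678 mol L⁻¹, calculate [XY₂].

At equilibrium, Kc = [A₂B]·[T]³ / ([L]³·[E]·[XY₂]³) = 3810.
(0.218)·(0.00171)³ / ((0.00678)³·(0.0243)·([XY₂])³) = 3810
[XY₂]³ = 3.78×10⁻⁵ ⇒ [XY₂] = 0.0336 mol L⁻¹

[XY₂] = 0.0336 mol L⁻¹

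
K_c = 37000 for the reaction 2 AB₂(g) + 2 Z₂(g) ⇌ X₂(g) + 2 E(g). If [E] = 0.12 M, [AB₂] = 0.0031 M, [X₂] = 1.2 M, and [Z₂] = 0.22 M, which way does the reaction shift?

Q_c = [X₂]·[E]² / ([AB₂]²·[Z₂]²) = (1.2)·(0.12)² / ((0.0031)²·(0.22)²) = 37000
Q_c = 37000 = K_c, so the system is already at equilibrium.

at equilibrium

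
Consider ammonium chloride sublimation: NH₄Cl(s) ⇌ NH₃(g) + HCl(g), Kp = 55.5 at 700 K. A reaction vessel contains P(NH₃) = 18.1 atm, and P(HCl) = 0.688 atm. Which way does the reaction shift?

(NH₄Cl is a pure solid — omitted from Qp.)
Qp = P(NH₃)·P(HCl) = (18.1)·(0.688) = 12.5
Qp = 12.5 < Kp = 55.5, so the forward reaction proceeds.

to the right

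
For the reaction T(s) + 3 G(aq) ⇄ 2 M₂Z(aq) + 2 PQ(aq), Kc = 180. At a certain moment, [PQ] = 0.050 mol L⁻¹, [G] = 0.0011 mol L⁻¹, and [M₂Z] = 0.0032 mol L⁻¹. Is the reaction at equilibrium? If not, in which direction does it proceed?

(T is a pure solid — omitted from Qc.)
Qc = [M₂Z]²·[PQ]² / [G]³ = (0.0032)²·(0.050)² / (0.0011)³ = 19
Qc = 19 < Kc = 180, so the forward reaction proceeds.

forward (toward products)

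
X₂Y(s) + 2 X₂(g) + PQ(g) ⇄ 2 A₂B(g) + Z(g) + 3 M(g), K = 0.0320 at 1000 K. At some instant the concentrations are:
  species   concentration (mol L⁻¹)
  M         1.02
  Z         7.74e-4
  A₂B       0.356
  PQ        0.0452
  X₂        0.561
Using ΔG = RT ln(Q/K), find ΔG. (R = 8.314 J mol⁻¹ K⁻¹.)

(X₂Y is a pure solid — omitted from Q.)
Q = [A₂B]²·[Z]·[M]³ / ([X₂]²·[PQ]) = (0.356)²·(7.74e-4)·(1.02)³ / ((0.561)²·(0.0452)) = 0.00732
ΔG = RT ln(Q/K) = (8.314 J mol⁻¹ K⁻¹)(1000 K) × ln(0.00732/0.0320)
   = (8.314 kJ/mol)(-1.475) = -12.3 kJ/mol
ΔG < 0, so the forward reaction is spontaneous (proceeds forward).

ΔG = -12.3 kJ/mol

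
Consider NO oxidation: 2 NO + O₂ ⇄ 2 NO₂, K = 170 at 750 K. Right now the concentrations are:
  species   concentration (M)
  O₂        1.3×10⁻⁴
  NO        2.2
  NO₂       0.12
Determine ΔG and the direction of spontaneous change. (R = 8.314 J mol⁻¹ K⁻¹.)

Q = [NO₂]² / ([NO]²·[O₂]) = (0.12)² / ((2.2)²·(1.3×10⁻⁴)) = 22.9
ΔG = RT ln(Q/K) = (8.314 J mol⁻¹ K⁻¹)(750 K) × ln(22.9/170)
   = (6.236 kJ/mol)(-2.005) = -12.5 kJ/mol
ΔG < 0, so the forward reaction is spontaneous (proceeds forward).

ΔG = -12.5 kJ/mol; the forward reaction is spontaneous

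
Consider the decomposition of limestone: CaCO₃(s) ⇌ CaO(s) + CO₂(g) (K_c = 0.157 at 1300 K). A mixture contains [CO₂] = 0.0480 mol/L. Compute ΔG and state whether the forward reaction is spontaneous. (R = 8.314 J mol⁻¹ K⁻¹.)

ΔG = -12.8 kJ/mol; the forward reaction is spontaneous

(CaCO₃, CaO are pure solids — omitted from Q_c.)
Q_c = [CO₂] = 0.0480
ΔG = RT ln(Q_c/K_c) = (8.314 J mol⁻¹ K⁻¹)(1300 K) × ln(0.0480/0.157)
   = (10.81 kJ/mol)(-1.185) = -12.8 kJ/mol
ΔG < 0, so the forward reaction is spontaneous (proceeds forward).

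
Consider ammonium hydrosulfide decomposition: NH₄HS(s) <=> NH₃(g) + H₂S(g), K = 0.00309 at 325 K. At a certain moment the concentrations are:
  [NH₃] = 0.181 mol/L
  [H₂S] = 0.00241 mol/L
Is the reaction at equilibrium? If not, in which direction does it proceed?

(NH₄HS is a pure solid — omitted from Q.)
Q = [NH₃]·[H₂S] = (0.181)·(0.00241) = 4.36e-4
Q = 4.36e-4 < K = 0.00309, so the forward reaction proceeds.

toward products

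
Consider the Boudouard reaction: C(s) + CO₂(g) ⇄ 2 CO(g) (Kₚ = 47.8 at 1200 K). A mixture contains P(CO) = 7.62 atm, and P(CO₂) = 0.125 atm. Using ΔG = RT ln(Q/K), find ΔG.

(C is a pure solid — omitted from Qₚ.)
Qₚ = P(CO)² / P(CO₂) = (7.62)² / (0.125) = 465
ΔG = RT ln(Qₚ/Kₚ) = (8.314 J mol⁻¹ K⁻¹)(1200 K) × ln(465/47.8)
   = (9.977 kJ/mol)(2.275) = 22.7 kJ/mol
ΔG > 0, so the forward reaction is non-spontaneous (proceeds in reverse).

ΔG = 22.7 kJ/mol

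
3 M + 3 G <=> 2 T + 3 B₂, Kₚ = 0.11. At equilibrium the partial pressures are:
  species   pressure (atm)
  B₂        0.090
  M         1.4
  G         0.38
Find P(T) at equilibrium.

At equilibrium, Kₚ = P(T)²·P(B₂)³ / (P(M)³·P(G)³) = 0.11.
(P(T))²·(0.090)³ / ((1.4)³·(0.38)³) = 0.11
P(T)² = 22.7 ⇒ P(T) = 4.8 atm

P(T) = 4.8 atm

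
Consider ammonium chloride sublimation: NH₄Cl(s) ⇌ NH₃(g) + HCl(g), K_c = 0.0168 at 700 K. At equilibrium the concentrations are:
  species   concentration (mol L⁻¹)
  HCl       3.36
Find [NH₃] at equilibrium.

(NH₄Cl is a pure solid — omitted from K_c.)
At equilibrium, K_c = [NH₃]·[HCl] = 0.0168.
([NH₃])·(3.36) = 0.0168
[NH₃] = 0.00500 mol L⁻¹

[NH₃] = 0.00500 mol L⁻¹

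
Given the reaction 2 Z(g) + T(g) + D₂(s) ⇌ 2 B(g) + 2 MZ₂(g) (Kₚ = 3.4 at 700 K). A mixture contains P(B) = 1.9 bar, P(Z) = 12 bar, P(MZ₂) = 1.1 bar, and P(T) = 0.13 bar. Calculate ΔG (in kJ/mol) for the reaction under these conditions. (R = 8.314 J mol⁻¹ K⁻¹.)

(D₂ is a pure solid — omitted from Qₚ.)
Qₚ = P(B)²·P(MZ₂)² / (P(Z)²·P(T)) = (1.9)²·(1.1)² / ((12)²·(0.13)) = 0.233
ΔG = RT ln(Qₚ/Kₚ) = (8.314 J mol⁻¹ K⁻¹)(700 K) × ln(0.233/3.4)
   = (5.820 kJ/mol)(-2.680) = -15.6 kJ/mol
ΔG < 0, so the forward reaction is spontaneous (proceeds forward).

ΔG = -15.6 kJ/mol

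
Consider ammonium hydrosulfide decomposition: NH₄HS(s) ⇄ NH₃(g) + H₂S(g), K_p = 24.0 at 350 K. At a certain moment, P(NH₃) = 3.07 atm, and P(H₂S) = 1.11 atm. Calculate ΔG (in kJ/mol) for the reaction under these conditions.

ΔG = -5.68 kJ/mol

(NH₄HS is a pure solid — omitted from Q_p.)
Q_p = P(NH₃)·P(H₂S) = (3.07)·(1.11) = 3.41
ΔG = RT ln(Q_p/K_p) = (8.314 J mol⁻¹ K⁻¹)(350 K) × ln(3.41/24.0)
   = (2.910 kJ/mol)(-1.951) = -5.68 kJ/mol
ΔG < 0, so the forward reaction is spontaneous (proceeds forward).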